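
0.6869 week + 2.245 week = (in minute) 2.955e+04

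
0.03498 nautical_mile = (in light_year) 6.848e-15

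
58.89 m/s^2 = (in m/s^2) 58.89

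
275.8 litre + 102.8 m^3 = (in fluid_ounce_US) 3.485e+06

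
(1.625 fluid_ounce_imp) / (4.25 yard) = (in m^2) 1.188e-05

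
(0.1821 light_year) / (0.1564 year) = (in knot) 6.79e+08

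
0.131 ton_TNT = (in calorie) 1.31e+08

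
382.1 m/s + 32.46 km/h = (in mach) 1.149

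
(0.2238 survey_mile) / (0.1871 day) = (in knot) 0.04331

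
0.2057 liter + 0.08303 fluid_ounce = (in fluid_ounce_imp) 7.326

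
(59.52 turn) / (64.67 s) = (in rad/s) 5.783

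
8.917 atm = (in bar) 9.035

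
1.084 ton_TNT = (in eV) 2.831e+28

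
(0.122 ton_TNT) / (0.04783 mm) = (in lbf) 2.399e+12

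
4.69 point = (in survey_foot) 0.005428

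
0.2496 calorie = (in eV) 6.518e+18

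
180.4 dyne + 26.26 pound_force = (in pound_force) 26.26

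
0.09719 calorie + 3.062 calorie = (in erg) 1.322e+08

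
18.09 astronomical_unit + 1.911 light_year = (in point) 5.126e+19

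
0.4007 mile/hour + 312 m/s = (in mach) 0.9168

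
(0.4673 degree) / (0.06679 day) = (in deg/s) 8.098e-05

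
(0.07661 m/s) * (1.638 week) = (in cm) 7.589e+06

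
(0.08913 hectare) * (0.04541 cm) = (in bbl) 2.546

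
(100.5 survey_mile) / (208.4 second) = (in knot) 1509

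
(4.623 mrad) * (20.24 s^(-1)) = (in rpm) 0.8935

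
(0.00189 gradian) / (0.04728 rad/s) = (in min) 1.047e-05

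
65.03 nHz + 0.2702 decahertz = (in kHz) 0.002702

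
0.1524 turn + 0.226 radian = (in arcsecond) 2.441e+05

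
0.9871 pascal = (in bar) 9.871e-06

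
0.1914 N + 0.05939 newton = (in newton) 0.2508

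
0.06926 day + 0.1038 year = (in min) 5.466e+04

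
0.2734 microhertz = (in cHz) 2.734e-05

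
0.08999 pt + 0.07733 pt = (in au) 3.946e-16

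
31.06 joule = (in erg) 3.106e+08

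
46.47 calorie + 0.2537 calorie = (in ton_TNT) 4.672e-08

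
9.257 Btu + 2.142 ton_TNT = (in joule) 8.962e+09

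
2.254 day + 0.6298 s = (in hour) 54.1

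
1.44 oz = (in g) 40.82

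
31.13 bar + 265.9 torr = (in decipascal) 3.148e+07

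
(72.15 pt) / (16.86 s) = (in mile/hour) 0.003377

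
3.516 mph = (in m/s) 1.572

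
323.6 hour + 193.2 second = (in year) 0.03695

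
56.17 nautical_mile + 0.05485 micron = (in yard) 1.138e+05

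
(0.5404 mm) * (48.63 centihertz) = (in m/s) 0.0002628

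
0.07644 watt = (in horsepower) 0.0001025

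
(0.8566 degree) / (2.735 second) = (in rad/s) 0.005466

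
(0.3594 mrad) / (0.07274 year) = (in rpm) 1.496e-09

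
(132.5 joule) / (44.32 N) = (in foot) 9.808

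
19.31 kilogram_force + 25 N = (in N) 214.4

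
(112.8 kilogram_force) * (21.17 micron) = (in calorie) 0.005597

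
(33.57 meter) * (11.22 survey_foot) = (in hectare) 0.01148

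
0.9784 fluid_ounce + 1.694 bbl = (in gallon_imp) 59.25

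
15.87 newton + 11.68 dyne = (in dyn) 1.587e+06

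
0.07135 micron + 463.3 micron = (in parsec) 1.502e-20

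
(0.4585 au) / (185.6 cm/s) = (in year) 1172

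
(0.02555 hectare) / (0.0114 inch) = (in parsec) 2.86e-11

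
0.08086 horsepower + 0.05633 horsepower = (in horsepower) 0.1372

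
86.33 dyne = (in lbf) 0.0001941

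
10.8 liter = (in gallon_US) 2.853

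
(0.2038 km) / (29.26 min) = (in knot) 0.2257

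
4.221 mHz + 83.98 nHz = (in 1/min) 0.2533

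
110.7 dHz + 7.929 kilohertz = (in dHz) 7.94e+04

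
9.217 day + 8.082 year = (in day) 2959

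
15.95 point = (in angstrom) 5.627e+07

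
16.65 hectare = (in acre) 41.14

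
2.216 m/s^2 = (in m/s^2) 2.216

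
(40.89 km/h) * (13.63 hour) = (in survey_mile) 346.3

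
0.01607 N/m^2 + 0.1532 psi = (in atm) 0.01042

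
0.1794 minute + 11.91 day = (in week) 1.701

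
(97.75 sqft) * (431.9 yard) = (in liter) 3.586e+06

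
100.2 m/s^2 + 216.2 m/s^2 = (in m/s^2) 316.4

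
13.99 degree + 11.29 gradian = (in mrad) 421.5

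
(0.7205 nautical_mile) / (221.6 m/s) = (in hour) 0.001673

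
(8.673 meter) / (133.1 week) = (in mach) 3.164e-10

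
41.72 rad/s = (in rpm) 398.4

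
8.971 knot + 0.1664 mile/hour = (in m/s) 4.689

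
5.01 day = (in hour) 120.2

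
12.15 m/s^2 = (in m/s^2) 12.15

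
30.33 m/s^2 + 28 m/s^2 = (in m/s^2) 58.33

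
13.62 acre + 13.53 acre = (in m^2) 1.099e+05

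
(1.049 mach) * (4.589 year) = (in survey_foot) 1.696e+11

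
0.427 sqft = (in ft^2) 0.427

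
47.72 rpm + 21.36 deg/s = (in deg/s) 307.7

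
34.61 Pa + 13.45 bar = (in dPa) 1.345e+07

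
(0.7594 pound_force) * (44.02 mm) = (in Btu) 0.0001409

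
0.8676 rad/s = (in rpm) 8.285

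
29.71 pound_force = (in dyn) 1.322e+07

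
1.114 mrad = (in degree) 0.06383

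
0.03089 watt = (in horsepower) 4.142e-05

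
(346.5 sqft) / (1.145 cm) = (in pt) 7.969e+06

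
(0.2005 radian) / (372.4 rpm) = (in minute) 8.569e-05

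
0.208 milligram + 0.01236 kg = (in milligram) 1.236e+04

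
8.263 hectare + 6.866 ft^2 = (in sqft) 8.894e+05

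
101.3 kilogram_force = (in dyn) 9.934e+07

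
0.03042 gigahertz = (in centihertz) 3.042e+09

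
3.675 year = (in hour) 3.219e+04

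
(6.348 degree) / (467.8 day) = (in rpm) 2.618e-08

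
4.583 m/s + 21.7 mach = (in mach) 21.71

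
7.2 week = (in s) 4.355e+06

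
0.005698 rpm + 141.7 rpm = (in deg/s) 850.2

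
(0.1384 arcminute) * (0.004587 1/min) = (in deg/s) 1.763e-07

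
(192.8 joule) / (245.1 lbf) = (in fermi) 1.768e+14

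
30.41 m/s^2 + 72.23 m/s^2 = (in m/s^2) 102.6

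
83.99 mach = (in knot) 5.559e+04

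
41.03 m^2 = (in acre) 0.01014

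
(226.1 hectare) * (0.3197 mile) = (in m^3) 1.163e+09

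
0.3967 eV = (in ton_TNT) 1.519e-29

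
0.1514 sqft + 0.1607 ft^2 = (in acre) 7.165e-06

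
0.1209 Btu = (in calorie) 30.49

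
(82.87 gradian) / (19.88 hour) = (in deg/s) 0.001042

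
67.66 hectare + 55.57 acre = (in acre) 222.8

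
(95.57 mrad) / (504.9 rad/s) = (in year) 6.002e-12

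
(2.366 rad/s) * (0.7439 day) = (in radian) 1.521e+05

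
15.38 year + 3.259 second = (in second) 4.85e+08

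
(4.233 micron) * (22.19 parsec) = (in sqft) 3.12e+13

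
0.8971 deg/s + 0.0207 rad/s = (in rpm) 0.3472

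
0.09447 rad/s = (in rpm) 0.9021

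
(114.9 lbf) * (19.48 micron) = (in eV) 6.214e+16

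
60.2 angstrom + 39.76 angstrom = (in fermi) 9.996e+06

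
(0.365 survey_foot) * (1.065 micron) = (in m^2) 1.185e-07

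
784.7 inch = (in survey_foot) 65.39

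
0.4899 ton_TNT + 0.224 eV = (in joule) 2.05e+09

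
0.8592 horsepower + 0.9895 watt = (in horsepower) 0.8605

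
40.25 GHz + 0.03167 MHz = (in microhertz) 4.025e+16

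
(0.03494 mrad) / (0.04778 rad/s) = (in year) 2.319e-11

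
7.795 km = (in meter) 7795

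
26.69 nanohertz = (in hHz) 2.669e-10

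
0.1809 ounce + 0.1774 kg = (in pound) 0.4024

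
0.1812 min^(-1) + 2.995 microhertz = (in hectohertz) 3.023e-05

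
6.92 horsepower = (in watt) 5160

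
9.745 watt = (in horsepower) 0.01307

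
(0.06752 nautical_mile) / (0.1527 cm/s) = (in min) 1365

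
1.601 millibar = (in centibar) 0.1601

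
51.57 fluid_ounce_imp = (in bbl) 0.009216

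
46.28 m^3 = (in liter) 4.628e+04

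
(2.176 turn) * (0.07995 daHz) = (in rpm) 104.4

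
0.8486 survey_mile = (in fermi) 1.366e+18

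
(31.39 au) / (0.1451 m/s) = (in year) 1.026e+06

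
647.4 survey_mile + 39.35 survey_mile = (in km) 1105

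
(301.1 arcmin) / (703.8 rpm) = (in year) 3.768e-11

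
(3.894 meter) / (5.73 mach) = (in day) 2.31e-08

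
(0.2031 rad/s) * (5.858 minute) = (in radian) 71.39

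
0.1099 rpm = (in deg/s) 0.6594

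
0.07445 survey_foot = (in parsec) 7.354e-19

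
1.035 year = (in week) 53.97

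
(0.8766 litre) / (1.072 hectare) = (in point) 0.0002318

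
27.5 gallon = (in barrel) 0.6548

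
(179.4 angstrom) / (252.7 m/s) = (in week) 1.174e-16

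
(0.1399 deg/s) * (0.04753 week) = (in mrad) 7.019e+04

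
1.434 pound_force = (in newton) 6.379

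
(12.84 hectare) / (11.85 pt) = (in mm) 3.071e+10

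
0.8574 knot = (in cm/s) 44.11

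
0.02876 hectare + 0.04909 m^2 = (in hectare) 0.02876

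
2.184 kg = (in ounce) 77.04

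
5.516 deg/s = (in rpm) 0.9193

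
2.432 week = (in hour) 408.6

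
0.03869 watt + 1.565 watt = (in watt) 1.604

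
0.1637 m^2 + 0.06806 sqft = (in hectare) 1.7e-05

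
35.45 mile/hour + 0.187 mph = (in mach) 0.04679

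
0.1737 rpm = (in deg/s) 1.042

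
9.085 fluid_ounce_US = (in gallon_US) 0.07098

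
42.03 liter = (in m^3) 0.04203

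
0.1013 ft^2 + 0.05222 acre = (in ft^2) 2275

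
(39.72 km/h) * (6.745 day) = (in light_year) 6.796e-10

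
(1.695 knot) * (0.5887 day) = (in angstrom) 4.435e+14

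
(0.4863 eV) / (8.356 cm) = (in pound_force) 2.096e-19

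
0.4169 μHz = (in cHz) 4.169e-05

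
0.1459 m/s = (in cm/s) 14.59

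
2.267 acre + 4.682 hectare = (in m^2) 5.599e+04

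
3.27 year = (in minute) 1.719e+06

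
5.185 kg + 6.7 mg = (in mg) 5.185e+06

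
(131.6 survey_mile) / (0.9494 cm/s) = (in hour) 6197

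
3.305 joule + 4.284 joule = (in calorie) 1.814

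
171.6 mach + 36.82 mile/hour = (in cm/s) 5.845e+06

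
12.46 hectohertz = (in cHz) 1.246e+05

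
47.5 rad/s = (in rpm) 453.6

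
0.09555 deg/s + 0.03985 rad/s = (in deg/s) 2.379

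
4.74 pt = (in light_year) 1.767e-19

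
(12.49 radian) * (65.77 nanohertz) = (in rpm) 7.844e-06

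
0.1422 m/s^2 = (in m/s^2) 0.1422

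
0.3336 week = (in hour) 56.04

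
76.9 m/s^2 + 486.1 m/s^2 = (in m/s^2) 563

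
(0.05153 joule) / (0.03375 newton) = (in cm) 152.7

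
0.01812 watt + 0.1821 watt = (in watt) 0.2002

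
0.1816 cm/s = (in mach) 5.333e-06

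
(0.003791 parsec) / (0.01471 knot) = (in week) 2.556e+10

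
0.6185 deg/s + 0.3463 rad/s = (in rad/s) 0.3571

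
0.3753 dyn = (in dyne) 0.3753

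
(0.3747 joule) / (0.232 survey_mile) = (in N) 0.001004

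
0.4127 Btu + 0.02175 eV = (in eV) 2.718e+21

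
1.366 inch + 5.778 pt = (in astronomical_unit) 2.456e-13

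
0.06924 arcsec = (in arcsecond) 0.06924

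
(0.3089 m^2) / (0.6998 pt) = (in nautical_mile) 0.6756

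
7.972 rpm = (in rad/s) 0.8348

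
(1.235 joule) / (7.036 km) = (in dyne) 17.55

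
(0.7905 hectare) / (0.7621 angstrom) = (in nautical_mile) 5.601e+10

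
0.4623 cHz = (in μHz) 4623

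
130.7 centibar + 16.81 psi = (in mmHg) 1850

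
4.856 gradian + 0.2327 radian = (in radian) 0.309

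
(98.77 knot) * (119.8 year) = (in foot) 6.298e+11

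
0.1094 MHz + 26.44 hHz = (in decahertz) 1.12e+04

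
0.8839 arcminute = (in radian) 0.0002571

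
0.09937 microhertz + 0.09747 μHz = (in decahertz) 1.968e-08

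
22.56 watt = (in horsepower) 0.03025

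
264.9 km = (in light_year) 2.8e-11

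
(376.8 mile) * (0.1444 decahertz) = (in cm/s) 8.756e+07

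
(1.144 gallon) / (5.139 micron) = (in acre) 0.2082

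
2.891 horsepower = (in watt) 2156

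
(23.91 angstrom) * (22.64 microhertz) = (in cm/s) 5.413e-12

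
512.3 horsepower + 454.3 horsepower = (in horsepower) 966.6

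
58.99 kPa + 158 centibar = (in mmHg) 1628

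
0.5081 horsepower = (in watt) 378.9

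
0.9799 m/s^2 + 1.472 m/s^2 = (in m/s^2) 2.452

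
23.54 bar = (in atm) 23.23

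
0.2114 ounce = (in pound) 0.01321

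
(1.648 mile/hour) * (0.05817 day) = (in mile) 2.301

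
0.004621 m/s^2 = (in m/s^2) 0.004621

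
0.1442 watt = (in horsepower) 0.0001934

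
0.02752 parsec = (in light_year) 0.08976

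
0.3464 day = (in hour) 8.314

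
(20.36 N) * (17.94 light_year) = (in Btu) 3.275e+15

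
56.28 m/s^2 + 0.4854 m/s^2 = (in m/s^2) 56.77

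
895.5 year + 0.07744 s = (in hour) 7.845e+06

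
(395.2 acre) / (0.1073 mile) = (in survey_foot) 3.039e+04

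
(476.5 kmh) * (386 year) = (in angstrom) 1.611e+22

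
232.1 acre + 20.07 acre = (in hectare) 102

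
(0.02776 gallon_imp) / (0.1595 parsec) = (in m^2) 2.564e-20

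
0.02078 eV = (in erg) 3.329e-14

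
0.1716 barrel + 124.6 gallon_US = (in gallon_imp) 109.8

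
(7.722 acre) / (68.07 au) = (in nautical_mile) 1.657e-12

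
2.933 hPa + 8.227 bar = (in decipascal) 8.23e+06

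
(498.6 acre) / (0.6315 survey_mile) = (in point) 5.628e+06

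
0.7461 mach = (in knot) 493.8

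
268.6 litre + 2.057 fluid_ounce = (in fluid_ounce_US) 9085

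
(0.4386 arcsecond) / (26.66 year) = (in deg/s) 1.449e-13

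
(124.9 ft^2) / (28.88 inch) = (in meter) 15.82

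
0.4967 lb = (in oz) 7.947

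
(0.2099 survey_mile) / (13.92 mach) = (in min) 0.001188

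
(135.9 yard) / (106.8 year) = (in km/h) 1.328e-07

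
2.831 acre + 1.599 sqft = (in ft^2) 1.233e+05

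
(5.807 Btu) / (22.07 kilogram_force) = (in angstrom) 2.831e+11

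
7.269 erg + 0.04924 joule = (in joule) 0.04924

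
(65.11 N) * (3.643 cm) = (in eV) 1.48e+19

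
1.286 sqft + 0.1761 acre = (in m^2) 712.8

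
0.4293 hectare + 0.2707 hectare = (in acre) 1.73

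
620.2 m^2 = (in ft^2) 6676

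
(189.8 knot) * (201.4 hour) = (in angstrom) 7.079e+17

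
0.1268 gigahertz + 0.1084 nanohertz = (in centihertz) 1.268e+10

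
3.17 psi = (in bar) 0.2186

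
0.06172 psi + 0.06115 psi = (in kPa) 0.8472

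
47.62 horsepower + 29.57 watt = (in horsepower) 47.66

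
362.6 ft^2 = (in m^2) 33.69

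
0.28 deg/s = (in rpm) 0.04667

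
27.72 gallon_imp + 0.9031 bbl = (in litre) 269.6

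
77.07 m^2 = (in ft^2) 829.6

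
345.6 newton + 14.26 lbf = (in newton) 409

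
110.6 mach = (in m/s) 3.766e+04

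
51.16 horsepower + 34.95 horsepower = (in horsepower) 86.11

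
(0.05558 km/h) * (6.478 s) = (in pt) 283.5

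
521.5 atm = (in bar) 528.4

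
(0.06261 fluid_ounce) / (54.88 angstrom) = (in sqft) 3632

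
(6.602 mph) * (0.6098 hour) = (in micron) 6.479e+09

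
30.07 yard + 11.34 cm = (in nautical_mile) 0.01491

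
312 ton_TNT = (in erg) 1.305e+19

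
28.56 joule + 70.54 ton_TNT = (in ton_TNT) 70.54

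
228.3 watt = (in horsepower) 0.3062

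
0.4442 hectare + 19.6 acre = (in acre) 20.7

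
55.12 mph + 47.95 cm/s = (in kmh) 90.43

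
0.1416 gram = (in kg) 0.0001416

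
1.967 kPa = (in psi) 0.2853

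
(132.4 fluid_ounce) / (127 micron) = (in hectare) 0.003083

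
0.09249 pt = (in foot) 0.000107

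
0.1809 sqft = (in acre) 4.153e-06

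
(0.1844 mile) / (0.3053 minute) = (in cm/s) 1620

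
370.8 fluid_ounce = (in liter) 10.97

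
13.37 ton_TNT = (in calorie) 1.337e+10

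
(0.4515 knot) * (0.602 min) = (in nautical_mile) 0.00453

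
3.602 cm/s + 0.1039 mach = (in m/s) 35.41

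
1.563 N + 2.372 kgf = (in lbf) 5.581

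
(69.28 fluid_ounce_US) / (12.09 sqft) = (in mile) 1.133e-06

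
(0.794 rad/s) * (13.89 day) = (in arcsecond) 1.965e+11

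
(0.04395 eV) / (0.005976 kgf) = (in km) 1.202e-22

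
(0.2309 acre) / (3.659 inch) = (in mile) 6.247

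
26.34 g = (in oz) 0.9291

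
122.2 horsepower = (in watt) 9.112e+04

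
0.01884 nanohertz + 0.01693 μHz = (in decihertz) 1.695e-07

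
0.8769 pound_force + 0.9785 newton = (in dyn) 4.879e+05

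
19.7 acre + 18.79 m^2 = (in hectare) 7.974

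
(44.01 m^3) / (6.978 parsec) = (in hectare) 2.044e-20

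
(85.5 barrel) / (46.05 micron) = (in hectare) 29.52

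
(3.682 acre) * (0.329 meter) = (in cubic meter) 4902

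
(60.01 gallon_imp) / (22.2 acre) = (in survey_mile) 1.887e-09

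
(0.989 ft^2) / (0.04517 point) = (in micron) 5.766e+09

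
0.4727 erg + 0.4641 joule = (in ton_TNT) 1.109e-10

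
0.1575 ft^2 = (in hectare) 1.463e-06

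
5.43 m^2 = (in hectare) 0.000543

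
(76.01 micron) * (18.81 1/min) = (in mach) 6.998e-08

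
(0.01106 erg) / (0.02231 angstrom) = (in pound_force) 111.4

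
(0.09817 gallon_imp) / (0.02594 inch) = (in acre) 0.0001674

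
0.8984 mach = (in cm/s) 3.059e+04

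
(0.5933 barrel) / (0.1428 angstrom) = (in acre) 1.632e+06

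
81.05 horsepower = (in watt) 6.044e+04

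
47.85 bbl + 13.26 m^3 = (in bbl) 131.3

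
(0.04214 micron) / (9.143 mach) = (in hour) 3.76e-15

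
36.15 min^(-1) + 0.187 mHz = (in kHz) 0.0006027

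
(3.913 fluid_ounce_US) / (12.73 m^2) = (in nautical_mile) 4.908e-09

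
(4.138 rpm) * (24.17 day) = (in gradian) 5.761e+07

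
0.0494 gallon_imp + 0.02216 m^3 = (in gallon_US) 5.913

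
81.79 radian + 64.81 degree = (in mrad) 8.292e+04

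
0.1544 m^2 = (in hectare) 1.544e-05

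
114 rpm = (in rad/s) 11.94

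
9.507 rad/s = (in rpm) 90.79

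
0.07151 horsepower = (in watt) 53.32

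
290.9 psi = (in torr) 1.504e+04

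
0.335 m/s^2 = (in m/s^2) 0.335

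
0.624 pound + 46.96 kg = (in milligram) 4.724e+07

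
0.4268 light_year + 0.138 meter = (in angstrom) 4.038e+25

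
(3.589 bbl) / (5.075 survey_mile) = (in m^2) 6.986e-05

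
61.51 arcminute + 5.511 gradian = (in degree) 5.985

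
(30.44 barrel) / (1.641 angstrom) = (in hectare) 2.949e+06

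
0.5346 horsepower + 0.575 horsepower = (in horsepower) 1.11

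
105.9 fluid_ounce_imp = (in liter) 3.009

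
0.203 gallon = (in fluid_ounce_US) 25.98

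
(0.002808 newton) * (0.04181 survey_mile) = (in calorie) 0.04516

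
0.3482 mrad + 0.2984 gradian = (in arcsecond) 1039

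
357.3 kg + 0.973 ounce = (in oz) 1.26e+04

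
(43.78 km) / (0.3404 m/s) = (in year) 0.004078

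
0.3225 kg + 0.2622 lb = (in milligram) 4.414e+05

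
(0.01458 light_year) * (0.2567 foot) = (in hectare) 1.079e+09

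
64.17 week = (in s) 3.881e+07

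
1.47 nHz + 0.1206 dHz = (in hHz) 0.0001206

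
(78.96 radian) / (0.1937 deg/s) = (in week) 0.03862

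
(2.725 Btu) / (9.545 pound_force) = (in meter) 67.71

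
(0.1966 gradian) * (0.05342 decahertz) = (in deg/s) 0.09452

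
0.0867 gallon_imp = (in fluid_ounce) 13.33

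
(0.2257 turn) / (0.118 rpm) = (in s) 114.8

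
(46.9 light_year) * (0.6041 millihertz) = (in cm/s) 2.68e+16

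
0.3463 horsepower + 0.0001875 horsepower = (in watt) 258.4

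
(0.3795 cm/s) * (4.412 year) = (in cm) 5.28e+07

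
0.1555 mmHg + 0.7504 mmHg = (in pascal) 120.8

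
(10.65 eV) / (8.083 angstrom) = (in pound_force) 4.746e-10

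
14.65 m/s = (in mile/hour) 32.77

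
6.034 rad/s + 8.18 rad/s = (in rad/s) 14.21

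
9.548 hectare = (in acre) 23.59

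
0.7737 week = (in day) 5.416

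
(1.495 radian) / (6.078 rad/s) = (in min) 0.004099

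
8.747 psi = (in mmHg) 452.4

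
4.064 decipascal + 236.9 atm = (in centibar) 2.4e+04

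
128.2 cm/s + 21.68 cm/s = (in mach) 0.004402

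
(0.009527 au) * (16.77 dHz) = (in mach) 7.019e+06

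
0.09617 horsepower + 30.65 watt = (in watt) 102.4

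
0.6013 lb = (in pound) 0.6013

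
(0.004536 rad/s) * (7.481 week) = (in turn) 3266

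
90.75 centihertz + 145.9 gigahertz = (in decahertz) 1.459e+10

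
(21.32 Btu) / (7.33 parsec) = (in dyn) 9.945e-09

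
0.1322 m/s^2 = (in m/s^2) 0.1322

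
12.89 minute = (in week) 0.001279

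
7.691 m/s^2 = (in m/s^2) 7.691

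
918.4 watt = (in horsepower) 1.232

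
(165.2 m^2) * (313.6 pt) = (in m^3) 18.28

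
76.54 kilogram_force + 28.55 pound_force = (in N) 877.6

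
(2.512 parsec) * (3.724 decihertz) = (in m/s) 2.887e+16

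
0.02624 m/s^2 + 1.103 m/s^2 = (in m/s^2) 1.129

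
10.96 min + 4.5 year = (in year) 4.5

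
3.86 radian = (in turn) 0.6143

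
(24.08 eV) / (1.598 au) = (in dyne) 1.614e-24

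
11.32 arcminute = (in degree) 0.1887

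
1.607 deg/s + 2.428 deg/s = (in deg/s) 4.035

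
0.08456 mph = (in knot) 0.07348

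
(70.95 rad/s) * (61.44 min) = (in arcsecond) 5.395e+10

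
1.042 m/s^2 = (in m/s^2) 1.042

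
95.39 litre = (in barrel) 0.6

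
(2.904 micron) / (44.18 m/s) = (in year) 2.084e-15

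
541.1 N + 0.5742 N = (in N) 541.7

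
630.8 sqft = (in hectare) 0.00586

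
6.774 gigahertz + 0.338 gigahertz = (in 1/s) 7.112e+09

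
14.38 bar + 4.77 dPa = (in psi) 208.6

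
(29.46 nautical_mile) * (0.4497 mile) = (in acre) 9757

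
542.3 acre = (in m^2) 2.195e+06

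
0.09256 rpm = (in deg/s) 0.5554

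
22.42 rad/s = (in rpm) 214.1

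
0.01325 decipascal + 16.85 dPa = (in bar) 1.686e-05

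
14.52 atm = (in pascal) 1.471e+06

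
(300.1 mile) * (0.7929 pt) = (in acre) 0.03338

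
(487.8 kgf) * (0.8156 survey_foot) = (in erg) 1.189e+10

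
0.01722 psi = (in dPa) 1187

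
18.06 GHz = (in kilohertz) 1.806e+07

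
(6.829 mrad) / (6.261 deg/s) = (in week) 1.033e-07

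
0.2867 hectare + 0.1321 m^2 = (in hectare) 0.2867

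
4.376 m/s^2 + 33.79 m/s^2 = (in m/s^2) 38.17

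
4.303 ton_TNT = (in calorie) 4.303e+09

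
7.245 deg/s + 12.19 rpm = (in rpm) 13.4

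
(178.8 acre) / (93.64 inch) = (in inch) 1.198e+07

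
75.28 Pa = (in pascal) 75.28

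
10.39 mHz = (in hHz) 0.0001039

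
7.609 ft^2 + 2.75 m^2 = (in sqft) 37.21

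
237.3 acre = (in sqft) 1.034e+07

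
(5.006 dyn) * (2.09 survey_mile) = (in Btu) 0.0001596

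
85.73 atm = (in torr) 6.515e+04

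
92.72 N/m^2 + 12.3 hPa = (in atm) 0.01305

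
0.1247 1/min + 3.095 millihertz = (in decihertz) 0.05173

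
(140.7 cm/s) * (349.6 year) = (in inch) 6.107e+11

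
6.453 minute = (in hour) 0.1076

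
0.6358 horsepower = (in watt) 474.1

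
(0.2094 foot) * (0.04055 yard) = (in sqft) 0.02547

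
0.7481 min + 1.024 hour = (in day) 0.04319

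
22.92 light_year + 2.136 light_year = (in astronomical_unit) 1.585e+06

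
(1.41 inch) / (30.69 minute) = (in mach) 5.712e-08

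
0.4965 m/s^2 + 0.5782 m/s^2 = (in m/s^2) 1.075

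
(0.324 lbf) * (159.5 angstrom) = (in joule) 2.299e-08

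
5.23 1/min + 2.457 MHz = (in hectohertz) 2.457e+04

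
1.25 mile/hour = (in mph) 1.25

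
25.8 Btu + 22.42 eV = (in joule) 2.722e+04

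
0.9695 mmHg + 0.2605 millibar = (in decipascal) 1553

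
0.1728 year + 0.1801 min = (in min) 9.082e+04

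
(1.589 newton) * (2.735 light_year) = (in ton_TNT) 9.827e+06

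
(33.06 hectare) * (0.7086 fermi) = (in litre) 2.343e-07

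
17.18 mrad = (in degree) 0.9843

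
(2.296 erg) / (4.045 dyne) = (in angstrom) 5.676e+07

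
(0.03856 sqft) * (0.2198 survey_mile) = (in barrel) 7.97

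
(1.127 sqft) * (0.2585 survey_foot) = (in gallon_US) 2.179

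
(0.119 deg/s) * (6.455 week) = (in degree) 4.646e+05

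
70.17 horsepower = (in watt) 5.233e+04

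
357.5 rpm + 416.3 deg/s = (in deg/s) 2561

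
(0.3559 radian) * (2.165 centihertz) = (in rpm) 0.07358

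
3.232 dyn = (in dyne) 3.232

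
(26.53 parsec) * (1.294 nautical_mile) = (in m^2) 1.962e+21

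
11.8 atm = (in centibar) 1196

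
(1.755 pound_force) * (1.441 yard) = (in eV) 6.42e+19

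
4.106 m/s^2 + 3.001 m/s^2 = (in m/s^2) 7.107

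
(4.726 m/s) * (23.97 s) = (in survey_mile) 0.07039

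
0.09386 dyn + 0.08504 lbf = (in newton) 0.3783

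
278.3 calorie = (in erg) 1.164e+10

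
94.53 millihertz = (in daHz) 0.009453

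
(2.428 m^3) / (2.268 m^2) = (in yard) 1.171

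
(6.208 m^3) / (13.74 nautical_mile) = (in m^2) 0.000244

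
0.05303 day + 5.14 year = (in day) 1876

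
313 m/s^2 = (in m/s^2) 313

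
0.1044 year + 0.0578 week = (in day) 38.51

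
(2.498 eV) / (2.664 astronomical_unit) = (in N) 1.004e-30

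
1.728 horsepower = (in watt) 1289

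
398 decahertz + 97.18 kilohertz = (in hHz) 1012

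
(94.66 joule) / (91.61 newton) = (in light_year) 1.092e-16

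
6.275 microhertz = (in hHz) 6.275e-08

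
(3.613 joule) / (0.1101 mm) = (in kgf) 3346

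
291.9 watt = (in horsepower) 0.3914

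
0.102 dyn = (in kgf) 1.04e-07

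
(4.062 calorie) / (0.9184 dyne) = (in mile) 1150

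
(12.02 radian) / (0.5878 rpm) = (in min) 3.255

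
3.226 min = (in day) 0.00224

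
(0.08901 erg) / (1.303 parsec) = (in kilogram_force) 2.257e-26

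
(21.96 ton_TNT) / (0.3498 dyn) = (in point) 7.446e+19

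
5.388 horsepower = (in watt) 4018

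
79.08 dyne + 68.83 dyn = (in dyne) 147.9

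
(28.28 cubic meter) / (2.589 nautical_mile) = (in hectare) 5.898e-07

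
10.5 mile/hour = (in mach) 0.01379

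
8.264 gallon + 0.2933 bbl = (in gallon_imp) 17.14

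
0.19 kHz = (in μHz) 1.9e+08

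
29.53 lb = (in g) 1.339e+04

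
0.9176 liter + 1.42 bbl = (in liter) 226.7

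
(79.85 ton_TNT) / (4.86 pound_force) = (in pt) 4.381e+13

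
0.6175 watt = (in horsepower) 0.0008281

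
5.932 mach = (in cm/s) 2.02e+05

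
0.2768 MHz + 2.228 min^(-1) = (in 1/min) 1.661e+07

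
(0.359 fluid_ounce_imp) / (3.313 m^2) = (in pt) 0.008727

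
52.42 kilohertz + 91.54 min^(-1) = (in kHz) 52.42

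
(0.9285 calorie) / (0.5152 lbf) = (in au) 1.133e-11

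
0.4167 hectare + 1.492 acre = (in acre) 2.522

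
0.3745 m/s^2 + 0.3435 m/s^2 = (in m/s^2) 0.718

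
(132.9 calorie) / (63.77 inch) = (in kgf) 35.01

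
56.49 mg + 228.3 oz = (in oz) 228.3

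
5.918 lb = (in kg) 2.684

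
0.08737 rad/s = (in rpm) 0.8343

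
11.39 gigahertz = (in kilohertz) 1.139e+07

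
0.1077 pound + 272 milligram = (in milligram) 4.912e+04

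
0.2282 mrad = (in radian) 0.0002282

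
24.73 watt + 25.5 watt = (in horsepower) 0.06736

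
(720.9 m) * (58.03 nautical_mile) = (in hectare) 7748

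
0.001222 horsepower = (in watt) 0.9112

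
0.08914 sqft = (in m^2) 0.008281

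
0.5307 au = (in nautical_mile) 4.287e+07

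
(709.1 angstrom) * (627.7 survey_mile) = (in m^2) 0.07163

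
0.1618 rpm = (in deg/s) 0.9708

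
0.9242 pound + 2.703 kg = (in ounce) 110.1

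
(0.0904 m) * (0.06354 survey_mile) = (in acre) 0.002284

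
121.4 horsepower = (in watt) 9.053e+04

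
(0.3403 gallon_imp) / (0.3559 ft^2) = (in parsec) 1.516e-18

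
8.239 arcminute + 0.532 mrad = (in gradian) 0.1864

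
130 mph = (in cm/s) 5812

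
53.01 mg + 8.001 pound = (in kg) 3.629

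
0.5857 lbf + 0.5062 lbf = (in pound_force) 1.092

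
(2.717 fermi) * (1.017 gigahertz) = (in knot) 5.371e-06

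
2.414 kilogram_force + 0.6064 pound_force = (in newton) 26.37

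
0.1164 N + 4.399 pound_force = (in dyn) 1.968e+06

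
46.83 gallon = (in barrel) 1.115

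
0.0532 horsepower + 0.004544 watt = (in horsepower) 0.05321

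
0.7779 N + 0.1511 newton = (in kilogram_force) 0.09473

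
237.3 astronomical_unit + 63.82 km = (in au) 237.3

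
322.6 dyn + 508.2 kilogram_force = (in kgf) 508.2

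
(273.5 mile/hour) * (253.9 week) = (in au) 0.1255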